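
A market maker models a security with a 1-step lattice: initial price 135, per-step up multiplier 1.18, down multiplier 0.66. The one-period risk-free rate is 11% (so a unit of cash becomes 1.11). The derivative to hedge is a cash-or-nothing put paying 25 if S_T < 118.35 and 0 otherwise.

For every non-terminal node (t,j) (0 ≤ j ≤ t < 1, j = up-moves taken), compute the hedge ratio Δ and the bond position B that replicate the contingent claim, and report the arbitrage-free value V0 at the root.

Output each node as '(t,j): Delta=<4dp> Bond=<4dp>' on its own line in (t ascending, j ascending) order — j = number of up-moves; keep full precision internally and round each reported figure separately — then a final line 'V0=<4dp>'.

Since d<R<u, set p* = (R−d)/(u−d) = 0.8654; price each node as the discounted p*-expectation of its children.
Terminal values V(1,·): V(1,0)=25.0000, V(1,1)=0.0000
  t=0,j=0: stock 135.0000 → up 159.3000 (V=0.0000), down 89.1000 (V=25.0000). Price 3.0319; hedge Δ=-0.3561, bond B=51.1088.
Each (Δ,B) replicates both successor values, so the strategy is self-financing and V0 is arbitrage-free.

(0,0): Delta=-0.3561 Bond=51.1088
V0=3.0319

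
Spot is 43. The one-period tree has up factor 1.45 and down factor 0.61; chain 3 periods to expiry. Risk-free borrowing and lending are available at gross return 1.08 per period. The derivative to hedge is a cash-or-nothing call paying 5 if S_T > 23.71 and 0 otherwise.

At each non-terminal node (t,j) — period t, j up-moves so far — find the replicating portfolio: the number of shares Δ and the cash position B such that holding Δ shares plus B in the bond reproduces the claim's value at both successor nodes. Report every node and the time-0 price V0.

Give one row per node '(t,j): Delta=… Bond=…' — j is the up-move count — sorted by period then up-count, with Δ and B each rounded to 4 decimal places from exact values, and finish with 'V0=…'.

The replicating-portfolio and risk-neutral prices coincide; use p* = (1.08−0.61)/(1.45−0.61) = 0.5595 for the latter.
Terminal payoffs: V(3,0)=0.0000, V(3,1)=0.0000, V(3,2)=5.0000, V(3,3)=5.0000
(2,0): S=16.0003. Δ = (V_up−V_dn)/(S_up−S_dn) = (0.0000−0.0000)/(23.2004−9.7602) = 0.0000. V = [p*·0.0000 + (1−p*)·0.0000]/1.08 = 0.0000. B = V − Δ·S = 0.0000.
(2,1): S=38.0335. Δ = (V_up−V_dn)/(S_up−S_dn) = (5.0000−0.0000)/(55.1486−23.2004) = 0.1565. V = [p*·5.0000 + (1−p*)·0.0000]/1.08 = 2.5904. B = V − Δ·S = -3.3620.
(2,2): S=90.4075. Δ = (V_up−V_dn)/(S_up−S_dn) = (5.0000−5.0000)/(131.0909−55.1486) = 0.0000. V = [p*·5.0000 + (1−p*)·5.0000]/1.08 = 4.6296. B = V − Δ·S = 4.6296.
(1,0): S=26.2300. Δ = (V_up−V_dn)/(S_up−S_dn) = (2.5904−0.0000)/(38.0335−16.0003) = 0.1176. V = [p*·2.5904 + (1−p*)·0.0000]/1.08 = 1.3420. B = V − Δ·S = -1.7418.
(1,1): S=62.3500. Δ = (V_up−V_dn)/(S_up−S_dn) = (4.6296−2.5904)/(90.4075−38.0335) = 0.0389. V = [p*·4.6296 + (1−p*)·2.5904]/1.08 = 3.4550. B = V − Δ·S = 1.0273.
(0,0): S=43.0000. Δ = (V_up−V_dn)/(S_up−S_dn) = (3.4550−1.3420)/(62.3500−26.2300) = 0.0585. V = [p*·3.4550 + (1−p*)·1.3420]/1.08 = 2.3373. B = V − Δ·S = -0.1781.
Check: Δ(0,0)·S0 + B(0,0) = 2.3373 = V0.

(0,0): Delta=0.0585 Bond=-0.1781
(1,0): Delta=0.1176 Bond=-1.7418
(1,1): Delta=0.0389 Bond=1.0273
(2,0): Delta=0.0000 Bond=0.0000
(2,1): Delta=0.1565 Bond=-3.3620
(2,2): Delta=0.0000 Bond=4.6296
V0=2.3373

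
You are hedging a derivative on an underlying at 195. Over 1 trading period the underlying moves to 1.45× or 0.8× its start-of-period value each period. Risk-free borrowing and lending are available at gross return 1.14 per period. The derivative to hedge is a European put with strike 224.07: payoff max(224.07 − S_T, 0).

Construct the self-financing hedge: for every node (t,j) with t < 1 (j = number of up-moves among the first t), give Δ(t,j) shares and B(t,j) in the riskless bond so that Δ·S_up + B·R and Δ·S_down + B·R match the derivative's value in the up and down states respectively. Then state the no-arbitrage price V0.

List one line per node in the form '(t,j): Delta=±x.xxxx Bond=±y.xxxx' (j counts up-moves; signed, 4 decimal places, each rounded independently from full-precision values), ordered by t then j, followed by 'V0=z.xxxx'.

Since d<R<u, set p* = (R−d)/(u−d) = 0.5231; price each node as the discounted p*-expectation of its children.
Payoff layer (t=1): V(1,0)=68.0700, V(1,1)=0.0000
(0,0): S=195.0000. Δ = (V_up−V_dn)/(S_up−S_dn) = (0.0000−68.0700)/(282.7500−156.0000) = -0.5370. V = [p*·0.0000 + (1−p*)·68.0700]/1.14 = 28.4773. B = V − Δ·S = 133.2004.
Each (Δ,B) replicates both successor values, so the strategy is self-financing and V0 is arbitrage-free.

(0,0): Delta=-0.5370 Bond=133.2004
V0=28.4773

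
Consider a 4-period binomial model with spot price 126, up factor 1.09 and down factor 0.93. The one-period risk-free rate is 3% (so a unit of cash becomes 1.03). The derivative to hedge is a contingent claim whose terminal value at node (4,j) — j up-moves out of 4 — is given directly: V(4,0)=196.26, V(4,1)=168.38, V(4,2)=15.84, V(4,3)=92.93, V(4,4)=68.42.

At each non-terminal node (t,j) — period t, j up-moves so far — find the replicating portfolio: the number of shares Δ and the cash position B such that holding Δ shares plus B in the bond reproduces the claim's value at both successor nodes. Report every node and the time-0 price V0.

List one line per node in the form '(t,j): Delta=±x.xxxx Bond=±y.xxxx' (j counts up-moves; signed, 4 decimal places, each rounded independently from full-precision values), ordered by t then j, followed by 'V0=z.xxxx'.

The replicating-portfolio and risk-neutral prices coincide; use p* = (1.03−0.93)/(1.09−0.93) = 0.6250 for the latter.
At expiry t=4: V(4,0)=196.2600, V(4,1)=168.3800, V(4,2)=15.8400, V(4,3)=92.9300, V(4,4)=68.4200
Node (3,0) S=101.3490: V=(p*·168.3800+(1−p*)·196.2600)/1.03=173.6262; Δ=(168.3800−196.2600)/(110.4704−94.2546)=-1.7193; B=V−Δ·S=347.8762
Node (3,1) S=118.7854: V=(p*·15.8400+(1−p*)·168.3800)/1.03=70.9150; Δ=(15.8400−168.3800)/(129.4760−110.4704)=-8.0260; B=V−Δ·S=1024.2900
Node (3,2) S=139.2216: V=(p*·92.9300+(1−p*)·15.8400)/1.03=62.1566; Δ=(92.9300−15.8400)/(151.7515−129.4760)=3.4608; B=V−Δ·S=-419.6559
Node (3,3) S=163.1737: V=(p*·68.4200+(1−p*)·92.9300)/1.03=75.3507; Δ=(68.4200−92.9300)/(177.8593−151.7515)=-0.9388; B=V−Δ·S=228.5382
Node (2,0) S=108.9774: V=(p*·70.9150+(1−p*)·173.6262)/1.03=106.2444; Δ=(70.9150−173.6262)/(118.7854−101.3490)=-5.8906; B=V−Δ·S=748.1892
Node (2,1) S=127.7262: V=(p*·62.1566+(1−p*)·70.9150)/1.03=63.5349; Δ=(62.1566−70.9150)/(139.2216−118.7854)=-0.4286; B=V−Δ·S=118.2755
Node (2,2) S=149.7006: V=(p*·75.3507+(1−p*)·62.1566)/1.03=68.3523; Δ=(75.3507−62.1566)/(163.1737−139.2216)=0.5509; B=V−Δ·S=-14.1112
Node (1,0) S=117.1800: V=(p*·63.5349+(1−p*)·106.2444)/1.03=77.2340; Δ=(63.5349−106.2444)/(127.7262−108.9774)=-2.2780; B=V−Δ·S=344.1681
Node (1,1) S=137.3400: V=(p*·68.3523+(1−p*)·63.5349)/1.03=64.6076; Δ=(68.3523−63.5349)/(149.7006−127.7262)=0.2192; B=V−Δ·S=34.4988
Node (0,0) S=126.0000: V=(p*·64.6076+(1−p*)·77.2340)/1.03=67.3228; Δ=(64.6076−77.2340)/(137.3400−117.1800)=-0.6263; B=V−Δ·S=146.2377
The time-0 hedge costs 67.3228, which is the no-arbitrage price.

(0,0): Delta=-0.6263 Bond=146.2377
(1,0): Delta=-2.2780 Bond=344.1681
(1,1): Delta=0.2192 Bond=34.4988
(2,0): Delta=-5.8906 Bond=748.1892
(2,1): Delta=-0.4286 Bond=118.2755
(2,2): Delta=0.5509 Bond=-14.1112
(3,0): Delta=-1.7193 Bond=347.8762
(3,1): Delta=-8.0260 Bond=1024.2900
(3,2): Delta=3.4608 Bond=-419.6559
(3,3): Delta=-0.9388 Bond=228.5382
V0=67.3228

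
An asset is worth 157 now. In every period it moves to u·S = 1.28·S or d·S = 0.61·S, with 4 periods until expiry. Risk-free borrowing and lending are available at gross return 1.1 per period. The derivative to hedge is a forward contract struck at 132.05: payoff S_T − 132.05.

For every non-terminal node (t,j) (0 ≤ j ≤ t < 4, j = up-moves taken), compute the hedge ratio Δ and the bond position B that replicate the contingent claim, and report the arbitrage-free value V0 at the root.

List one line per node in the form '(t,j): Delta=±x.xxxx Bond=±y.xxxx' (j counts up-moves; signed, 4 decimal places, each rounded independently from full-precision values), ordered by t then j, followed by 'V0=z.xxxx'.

(0,0): Delta=1.0000 Bond=-90.1919
(1,0): Delta=1.0000 Bond=-99.2111
(1,1): Delta=1.0000 Bond=-99.2111
(2,0): Delta=1.0000 Bond=-109.1322
(2,1): Delta=1.0000 Bond=-109.1322
(2,2): Delta=1.0000 Bond=-109.1322
(3,0): Delta=1.0000 Bond=-120.0455
(3,1): Delta=1.0000 Bond=-120.0455
(3,2): Delta=1.0000 Bond=-120.0455
(3,3): Delta=1.0000 Bond=-120.0455
V0=66.8081

No-arbitrage ⇒ martingale measure with p* = (R−d)/(u−d) = 0.7313.
Terminal values V(4,·): V(4,0)=-110.3120, V(4,1)=-86.4359, V(4,2)=-36.3352, V(4,3)=68.7942, V(4,4)=289.3937
  t=3,j=0: stock 35.6360 → up 45.6141 (V=-86.4359), down 21.7380 (V=-110.3120). Price -84.4094; hedge Δ=1.0000, bond B=-120.0455.
  t=3,j=1: stock 74.7772 → up 95.7148 (V=-36.3352), down 45.6141 (V=-86.4359). Price -45.2682; hedge Δ=1.0000, bond B=-120.0455.
  t=3,j=2: stock 156.9096 → up 200.8442 (V=68.7942), down 95.7148 (V=-36.3352). Price 36.8641; hedge Δ=1.0000, bond B=-120.0455.
  t=3,j=3: stock 329.2529 → up 421.4437 (V=289.3937), down 200.8442 (V=68.7942). Price 209.2074; hedge Δ=1.0000, bond B=-120.0455.
  t=2,j=0: stock 58.4197 → up 74.7772 (V=-45.2682), down 35.6360 (V=-84.4094). Price -50.7125; hedge Δ=1.0000, bond B=-109.1322.
  t=2,j=1: stock 122.5856 → up 156.9096 (V=36.8641), down 74.7772 (V=-45.2682). Price 13.4534; hedge Δ=1.0000, bond B=-109.1322.
  t=2,j=2: stock 257.2288 → up 329.2529 (V=209.2074), down 156.9096 (V=36.8641). Price 148.0966; hedge Δ=1.0000, bond B=-109.1322.
  t=1,j=0: stock 95.7700 → up 122.5856 (V=13.4534), down 58.4197 (V=-50.7125). Price -3.4411; hedge Δ=1.0000, bond B=-99.2111.
  t=1,j=1: stock 200.9600 → up 257.2288 (V=148.0966), down 122.5856 (V=13.4534). Price 101.7489; hedge Δ=1.0000, bond B=-99.2111.
  t=0,j=0: stock 157.0000 → up 200.9600 (V=101.7489), down 95.7700 (V=-3.4411). Price 66.8081; hedge Δ=1.0000, bond B=-90.1919.
Root portfolio cost Δ·157+B reproduces V0=66.8081.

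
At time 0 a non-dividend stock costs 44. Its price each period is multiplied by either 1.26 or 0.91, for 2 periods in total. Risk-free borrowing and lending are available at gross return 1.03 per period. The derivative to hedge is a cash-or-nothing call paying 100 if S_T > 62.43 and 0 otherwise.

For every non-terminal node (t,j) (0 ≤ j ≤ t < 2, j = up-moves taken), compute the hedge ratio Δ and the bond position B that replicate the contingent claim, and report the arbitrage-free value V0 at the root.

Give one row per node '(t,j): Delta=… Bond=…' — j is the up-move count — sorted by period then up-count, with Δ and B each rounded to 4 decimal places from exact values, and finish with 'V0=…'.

(0,0): Delta=2.1615 Bond=-84.0257
(1,0): Delta=0.0000 Bond=0.0000
(1,1): Delta=5.1536 Bond=-252.4272
V0=11.0803

Risk-neutral probability p* = (R−d)/(u−d) = (1.03−0.91)/(1.26−0.91) = 0.3429.
Terminal payoffs: V(2,0)=0.0000, V(2,1)=0.0000, V(2,2)=100.0000
Node (1,0) S=40.0400: V=(p*·0.0000+(1−p*)·0.0000)/1.03=0.0000; Δ=(0.0000−0.0000)/(50.4504−36.4364)=0.0000; B=V−Δ·S=0.0000
Node (1,1) S=55.4400: V=(p*·100.0000+(1−p*)·0.0000)/1.03=33.2871; Δ=(100.0000−0.0000)/(69.8544−50.4504)=5.1536; B=V−Δ·S=-252.4272
Node (0,0) S=44.0000: V=(p*·33.2871+(1−p*)·0.0000)/1.03=11.0803; Δ=(33.2871−0.0000)/(55.4400−40.0400)=2.1615; B=V−Δ·S=-84.0257
Root portfolio cost Δ·44+B reproduces V0=11.0803.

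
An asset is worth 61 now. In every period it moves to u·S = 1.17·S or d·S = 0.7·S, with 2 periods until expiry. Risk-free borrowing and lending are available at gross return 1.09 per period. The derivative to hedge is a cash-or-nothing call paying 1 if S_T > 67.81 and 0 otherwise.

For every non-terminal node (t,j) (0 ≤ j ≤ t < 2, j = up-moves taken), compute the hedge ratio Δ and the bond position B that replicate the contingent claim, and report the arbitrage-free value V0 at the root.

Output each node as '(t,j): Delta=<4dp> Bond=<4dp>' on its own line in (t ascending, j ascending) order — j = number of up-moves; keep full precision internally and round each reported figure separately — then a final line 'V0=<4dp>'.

(0,0): Delta=0.0266 Bond=-1.0402
(1,0): Delta=0.0000 Bond=0.0000
(1,1): Delta=0.0298 Bond=-1.3664
V0=0.5795

No-arbitrage ⇒ martingale measure with p* = (R−d)/(u−d) = 0.8298.
Terminal payoffs: V(2,0)=0.0000, V(2,1)=0.0000, V(2,2)=1.0000
  t=1,j=0: stock 42.7000 → up 49.9590 (V=0.0000), down 29.8900 (V=0.0000). Price 0.0000; hedge Δ=0.0000, bond B=0.0000.
  t=1,j=1: stock 71.3700 → up 83.5029 (V=1.0000), down 49.9590 (V=0.0000). Price 0.7613; hedge Δ=0.0298, bond B=-1.3664.
  t=0,j=0: stock 61.0000 → up 71.3700 (V=0.7613), down 42.7000 (V=0.0000). Price 0.5795; hedge Δ=0.0266, bond B=-1.0402.
Self-financing check: at every node Δ·S+B equals the discounted successor values.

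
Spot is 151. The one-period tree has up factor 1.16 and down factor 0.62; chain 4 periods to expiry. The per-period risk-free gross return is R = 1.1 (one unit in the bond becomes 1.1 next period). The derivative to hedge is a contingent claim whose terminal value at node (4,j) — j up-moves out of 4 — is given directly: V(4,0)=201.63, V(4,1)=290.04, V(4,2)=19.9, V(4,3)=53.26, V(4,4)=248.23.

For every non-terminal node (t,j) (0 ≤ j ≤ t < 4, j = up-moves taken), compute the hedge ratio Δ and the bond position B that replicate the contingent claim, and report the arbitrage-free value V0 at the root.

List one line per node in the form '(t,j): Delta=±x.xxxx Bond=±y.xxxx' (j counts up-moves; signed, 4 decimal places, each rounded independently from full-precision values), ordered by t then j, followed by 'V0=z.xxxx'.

(0,0): Delta=1.2618 Bond=-71.5549
(1,0): Delta=-0.4236 Bond=79.0791
(1,1): Delta=1.3744 Bond=-98.4341
(2,0): Delta=-6.6796 Bond=450.1128
(2,1): Delta=-0.0056 Bond=41.5962
(2,2): Delta=1.4667 Bond=-127.0117
(3,0): Delta=4.5494 Bond=91.0202
(3,1): Delta=-7.4298 Bond=545.6370
(3,2): Delta=0.4904 Bond=-16.7293
(3,3): Delta=1.5319 Bond=-155.0859
V0=118.9835

No-arbitrage ⇒ martingale measure with p* = (R−d)/(u−d) = 0.8889.
Terminal payoffs: V(4,0)=201.6300, V(4,1)=290.0400, V(4,2)=19.9000, V(4,3)=53.2600, V(4,4)=248.2300
  t=3,j=0: stock 35.9875 → up 41.7455 (V=290.0400), down 22.3123 (V=201.6300). Price 254.7424; hedge Δ=4.5494, bond B=91.0202.
  t=3,j=1: stock 67.3315 → up 78.1045 (V=19.9000), down 41.7455 (V=290.0400). Price 45.3778; hedge Δ=-7.4298, bond B=545.6370.
  t=3,j=2: stock 125.9751 → up 146.1311 (V=53.2600), down 78.1045 (V=19.9000). Price 45.0485; hedge Δ=0.4904, bond B=-16.7293.
  t=3,j=3: stock 235.6953 → up 273.4065 (V=248.2300), down 146.1311 (V=53.2600). Price 205.9697; hedge Δ=1.5319, bond B=-155.0859.
  t=2,j=0: stock 58.0444 → up 67.3315 (V=45.3778), down 35.9875 (V=254.7424). Price 62.4005; hedge Δ=-6.6796, bond B=450.1128.
  t=2,j=1: stock 108.5992 → up 125.9751 (V=45.0485), down 67.3315 (V=45.3778). Price 40.9864; hedge Δ=-0.0056, bond B=41.5962.
  t=2,j=2: stock 203.1856 → up 235.6953 (V=205.9697), down 125.9751 (V=45.0485). Price 170.9905; hedge Δ=1.4667, bond B=-127.0117.
  t=1,j=0: stock 93.6200 → up 108.5992 (V=40.9864), down 58.0444 (V=62.4005). Price 39.4234; hedge Δ=-0.4236, bond B=79.0791.
  t=1,j=1: stock 175.1600 → up 203.1856 (V=170.9905), down 108.5992 (V=40.9864). Price 142.3142; hedge Δ=1.3744, bond B=-98.4341.
  t=0,j=0: stock 151.0000 → up 175.1600 (V=142.3142), down 93.6200 (V=39.4234). Price 118.9835; hedge Δ=1.2618, bond B=-71.5549.
Each (Δ,B) replicates both successor values, so the strategy is self-financing and V0 is arbitrage-free.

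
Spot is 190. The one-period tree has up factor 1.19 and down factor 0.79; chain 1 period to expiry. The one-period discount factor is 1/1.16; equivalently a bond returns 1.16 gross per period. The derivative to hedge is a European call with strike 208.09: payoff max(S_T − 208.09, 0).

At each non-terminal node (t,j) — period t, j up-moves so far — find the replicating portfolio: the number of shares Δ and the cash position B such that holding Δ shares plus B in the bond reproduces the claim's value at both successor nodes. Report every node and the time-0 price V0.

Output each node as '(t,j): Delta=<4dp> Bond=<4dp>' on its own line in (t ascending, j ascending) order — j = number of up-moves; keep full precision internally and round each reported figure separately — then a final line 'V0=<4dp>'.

(0,0): Delta=0.2370 Bond=-30.6636
V0=14.3614

No-arbitrage ⇒ martingale measure with p* = (R−d)/(u−d) = 0.9250.
Terminal values V(1,·): V(1,0)=0.0000, V(1,1)=18.0100
(0,0): S=190.0000. Δ = (V_up−V_dn)/(S_up−S_dn) = (18.0100−0.0000)/(226.1000−150.1000) = 0.2370. V = [p*·18.0100 + (1−p*)·0.0000]/1.16 = 14.3614. B = V − Δ·S = -30.6636.
The time-0 hedge costs 14.3614, which is the no-arbitrage price.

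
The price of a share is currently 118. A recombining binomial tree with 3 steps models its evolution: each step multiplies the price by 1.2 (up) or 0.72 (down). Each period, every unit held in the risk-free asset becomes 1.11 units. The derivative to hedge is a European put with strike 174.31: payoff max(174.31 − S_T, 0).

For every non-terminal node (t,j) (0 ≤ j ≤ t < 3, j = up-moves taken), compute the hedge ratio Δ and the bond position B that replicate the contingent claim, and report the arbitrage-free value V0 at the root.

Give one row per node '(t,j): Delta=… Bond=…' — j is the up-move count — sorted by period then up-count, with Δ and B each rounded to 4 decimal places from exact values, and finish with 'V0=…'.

(0,0): Delta=-0.7200 Bond=106.0264
(1,0): Delta=-1.0000 Bond=141.4739
(1,1): Delta=-0.6813 Bond=112.2006
(2,0): Delta=-1.0000 Bond=157.0360
(2,1): Delta=-1.0000 Bond=157.0360
(2,2): Delta=-0.6372 Bond=117.0441
V0=21.0606

Under the risk-neutral measure, an up-move has probability p* = (R−d)/(u−d) = 0.8125 and values discount at R = 1.11.
Payoff layer (t=3): V(3,0)=130.2667, V(3,1)=100.9046, V(3,2)=51.9676, V(3,3)=0.0000
  t=2,j=0: stock 61.1712 → up 73.4054 (V=100.9046), down 44.0433 (V=130.2667). Price 95.8648; hedge Δ=-1.0000, bond B=157.0360.
  t=2,j=1: stock 101.9520 → up 122.3424 (V=51.9676), down 73.4054 (V=100.9046). Price 55.0840; hedge Δ=-1.0000, bond B=157.0360.
  t=2,j=2: stock 169.9200 → up 203.9040 (V=0.0000), down 122.3424 (V=51.9676). Price 8.7783; hedge Δ=-0.6372, bond B=117.0441.
  t=1,j=0: stock 84.9600 → up 101.9520 (V=55.0840), down 61.1712 (V=95.8648). Price 56.5139; hedge Δ=-1.0000, bond B=141.4739.
  t=1,j=1: stock 141.6000 → up 169.9200 (V=8.7783), down 101.9520 (V=55.0840). Price 15.7303; hedge Δ=-0.6813, bond B=112.2006.
  t=0,j=0: stock 118.0000 → up 141.6000 (V=15.7303), down 84.9600 (V=56.5139). Price 21.0606; hedge Δ=-0.7200, bond B=106.0264.
Self-financing check: at every node Δ·S+B equals the discounted successor values.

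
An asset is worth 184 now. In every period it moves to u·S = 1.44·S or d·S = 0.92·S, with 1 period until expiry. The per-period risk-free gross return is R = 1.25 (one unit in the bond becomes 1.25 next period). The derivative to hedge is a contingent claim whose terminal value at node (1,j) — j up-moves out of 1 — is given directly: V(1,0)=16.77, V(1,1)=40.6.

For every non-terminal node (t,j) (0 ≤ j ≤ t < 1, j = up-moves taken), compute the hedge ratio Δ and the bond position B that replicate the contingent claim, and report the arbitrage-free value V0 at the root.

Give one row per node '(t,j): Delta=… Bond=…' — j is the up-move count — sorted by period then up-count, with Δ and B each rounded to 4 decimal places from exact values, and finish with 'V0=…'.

(0,0): Delta=0.2491 Bond=-20.3126
V0=25.5143

Since d<R<u, set p* = (R−d)/(u−d) = 0.6346; price each node as the discounted p*-expectation of its children.
Terminal values V(1,·): V(1,0)=16.7700, V(1,1)=40.6000
  t=0,j=0: stock 184.0000 → up 264.9600 (V=40.6000), down 169.2800 (V=16.7700). Price 25.5143; hedge Δ=0.2491, bond B=-20.3126.
Root portfolio cost Δ·184+B reproduces V0=25.5143.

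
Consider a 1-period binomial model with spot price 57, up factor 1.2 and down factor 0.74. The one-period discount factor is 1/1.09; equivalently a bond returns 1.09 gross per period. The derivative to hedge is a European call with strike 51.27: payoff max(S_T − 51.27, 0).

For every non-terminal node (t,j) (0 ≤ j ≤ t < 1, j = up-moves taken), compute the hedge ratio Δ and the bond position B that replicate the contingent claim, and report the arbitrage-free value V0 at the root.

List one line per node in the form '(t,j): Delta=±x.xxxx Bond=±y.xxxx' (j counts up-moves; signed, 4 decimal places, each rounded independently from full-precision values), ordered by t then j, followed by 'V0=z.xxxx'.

(0,0): Delta=0.6533 Bond=-25.2816
V0=11.9575

No-arbitrage ⇒ martingale measure with p* = (R−d)/(u−d) = 0.7609.
Terminal payoffs: V(1,0)=0.0000, V(1,1)=17.1300
  t=0,j=0: stock 57.0000 → up 68.4000 (V=17.1300), down 42.1800 (V=0.0000). Price 11.9575; hedge Δ=0.6533, bond B=-25.2816.
Each (Δ,B) replicates both successor values, so the strategy is self-financing and V0 is arbitrage-free.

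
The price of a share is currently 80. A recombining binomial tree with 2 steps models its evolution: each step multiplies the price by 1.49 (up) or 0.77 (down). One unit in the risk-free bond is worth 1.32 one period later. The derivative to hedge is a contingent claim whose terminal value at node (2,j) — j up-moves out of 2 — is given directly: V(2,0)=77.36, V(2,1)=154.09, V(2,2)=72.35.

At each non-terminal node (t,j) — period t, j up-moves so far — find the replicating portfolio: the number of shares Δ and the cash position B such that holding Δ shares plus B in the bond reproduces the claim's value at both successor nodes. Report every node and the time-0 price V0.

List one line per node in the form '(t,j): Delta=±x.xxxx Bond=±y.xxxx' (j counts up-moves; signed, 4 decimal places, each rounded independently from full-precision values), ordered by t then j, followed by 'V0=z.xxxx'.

Since d<R<u, set p* = (R−d)/(u−d) = 0.7639; price each node as the discounted p*-expectation of its children.
Terminal payoffs: V(2,0)=77.3600, V(2,1)=154.0900, V(2,2)=72.3500
Node (1,0) S=61.6000: V=(p*·154.0900+(1−p*)·77.3600)/1.32=103.0100; Δ=(154.0900−77.3600)/(91.7840−47.4320)=1.7300; B=V−Δ·S=-3.5594
Node (1,1) S=119.2000: V=(p*·72.3500+(1−p*)·154.0900)/1.32=69.4316; Δ=(72.3500−154.0900)/(177.6080−91.7840)=-0.9524; B=V−Δ·S=182.9594
Node (0,0) S=80.0000: V=(p*·69.4316+(1−p*)·103.0100)/1.32=58.6059; Δ=(69.4316−103.0100)/(119.2000−61.6000)=-0.5830; B=V−Δ·S=105.2426
Self-financing check: at every node Δ·S+B equals the discounted successor values.

(0,0): Delta=-0.5830 Bond=105.2426
(1,0): Delta=1.7300 Bond=-3.5594
(1,1): Delta=-0.9524 Bond=182.9594
V0=58.6059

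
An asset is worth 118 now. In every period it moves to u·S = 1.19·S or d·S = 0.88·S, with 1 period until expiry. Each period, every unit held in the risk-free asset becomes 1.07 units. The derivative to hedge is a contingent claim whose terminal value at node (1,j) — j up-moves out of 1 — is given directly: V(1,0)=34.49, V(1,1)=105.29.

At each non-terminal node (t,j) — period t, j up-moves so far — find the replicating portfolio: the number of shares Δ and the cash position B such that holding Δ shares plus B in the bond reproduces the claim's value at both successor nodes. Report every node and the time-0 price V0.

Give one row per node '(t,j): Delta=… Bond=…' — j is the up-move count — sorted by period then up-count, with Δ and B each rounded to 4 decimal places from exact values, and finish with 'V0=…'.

(0,0): Delta=1.9355 Bond=-155.5987
V0=72.7884

Since d<R<u, set p* = (R−d)/(u−d) = 0.6129; price each node as the discounted p*-expectation of its children.
At expiry t=1: V(1,0)=34.4900, V(1,1)=105.2900
(0,0): S=118.0000. Δ = (V_up−V_dn)/(S_up−S_dn) = (105.2900−34.4900)/(140.4200−103.8400) = 1.9355. V = [p*·105.2900 + (1−p*)·34.4900]/1.07 = 72.7884. B = V − Δ·S = -155.5987.
The time-0 hedge costs 72.7884, which is the no-arbitrage price.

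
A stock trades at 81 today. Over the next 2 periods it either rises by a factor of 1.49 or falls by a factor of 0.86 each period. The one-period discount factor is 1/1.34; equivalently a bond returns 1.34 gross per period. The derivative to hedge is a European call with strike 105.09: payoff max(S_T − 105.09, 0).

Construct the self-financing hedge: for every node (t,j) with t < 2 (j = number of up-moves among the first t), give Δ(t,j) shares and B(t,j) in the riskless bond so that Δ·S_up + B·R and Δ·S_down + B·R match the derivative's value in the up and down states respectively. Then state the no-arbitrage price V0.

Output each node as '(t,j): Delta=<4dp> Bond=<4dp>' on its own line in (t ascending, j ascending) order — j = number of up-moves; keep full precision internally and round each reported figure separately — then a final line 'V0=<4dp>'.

(0,0): Delta=0.8327 Bond=-43.2903
(1,0): Delta=0.0000 Bond=0.0000
(1,1): Delta=0.9829 Bond=-76.1369
V0=24.1621

Risk-neutral probability p* = (R−d)/(u−d) = (1.34−0.86)/(1.49−0.86) = 0.7619.
Terminal payoffs: V(2,0)=0.0000, V(2,1)=0.0000, V(2,2)=74.7381
(1,0): S=69.6600. Δ = (V_up−V_dn)/(S_up−S_dn) = (0.0000−0.0000)/(103.7934−59.9076) = 0.0000. V = [p*·0.0000 + (1−p*)·0.0000]/1.34 = 0.0000. B = V − Δ·S = 0.0000.
(1,1): S=120.6900. Δ = (V_up−V_dn)/(S_up−S_dn) = (74.7381−0.0000)/(179.8281−103.7934) = 0.9829. V = [p*·74.7381 + (1−p*)·0.0000]/1.34 = 42.4950. B = V − Δ·S = -76.1369.
(0,0): S=81.0000. Δ = (V_up−V_dn)/(S_up−S_dn) = (42.4950−0.0000)/(120.6900−69.6600) = 0.8327. V = [p*·42.4950 + (1−p*)·0.0000]/1.34 = 24.1621. B = V − Δ·S = -43.2903.
Each (Δ,B) replicates both successor values, so the strategy is self-financing and V0 is arbitrage-free.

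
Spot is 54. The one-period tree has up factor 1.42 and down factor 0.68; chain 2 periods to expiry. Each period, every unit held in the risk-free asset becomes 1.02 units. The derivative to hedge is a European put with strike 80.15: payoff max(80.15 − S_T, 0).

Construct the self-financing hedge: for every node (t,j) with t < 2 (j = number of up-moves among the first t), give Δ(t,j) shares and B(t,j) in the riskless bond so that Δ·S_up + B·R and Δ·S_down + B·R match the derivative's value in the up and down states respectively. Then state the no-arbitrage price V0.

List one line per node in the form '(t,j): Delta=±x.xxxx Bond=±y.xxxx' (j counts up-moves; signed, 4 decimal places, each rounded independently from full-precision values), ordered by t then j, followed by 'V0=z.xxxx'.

(0,0): Delta=-0.6761 Bond=65.3764
(1,0): Delta=-1.0000 Bond=78.5784
(1,1): Delta=-0.4936 Bond=52.6905
V0=28.8683

Risk-neutral probability p* = (R−d)/(u−d) = (1.02−0.68)/(1.42−0.68) = 0.4595.
At expiry t=2: V(2,0)=55.1804, V(2,1)=28.0076, V(2,2)=0.0000
Node (1,0) S=36.7200: V=(p*·28.0076+(1−p*)·55.1804)/1.02=41.8584; Δ=(28.0076−55.1804)/(52.1424−24.9696)=-1.0000; B=V−Δ·S=78.5784
Node (1,1) S=76.6800: V=(p*·0.0000+(1−p*)·28.0076)/1.02=14.8424; Δ=(0.0000−28.0076)/(108.8856−52.1424)=-0.4936; B=V−Δ·S=52.6905
Node (0,0) S=54.0000: V=(p*·14.8424+(1−p*)·41.8584)/1.02=28.8683; Δ=(14.8424−41.8584)/(76.6800−36.7200)=-0.6761; B=V−Δ·S=65.3764
The time-0 hedge costs 28.8683, which is the no-arbitrage price.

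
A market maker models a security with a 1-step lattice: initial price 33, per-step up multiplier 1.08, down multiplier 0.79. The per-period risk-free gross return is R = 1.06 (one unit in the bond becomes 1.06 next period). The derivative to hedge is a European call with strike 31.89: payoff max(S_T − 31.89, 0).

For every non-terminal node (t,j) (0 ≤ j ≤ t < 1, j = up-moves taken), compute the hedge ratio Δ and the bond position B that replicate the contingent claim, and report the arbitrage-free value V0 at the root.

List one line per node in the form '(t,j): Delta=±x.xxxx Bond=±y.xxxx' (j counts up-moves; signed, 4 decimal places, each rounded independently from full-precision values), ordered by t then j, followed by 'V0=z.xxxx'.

(0,0): Delta=0.3918 Bond=-9.6373
V0=3.2938

Under the risk-neutral measure, an up-move has probability p* = (R−d)/(u−d) = 0.9310 and values discount at R = 1.06.
Terminal values V(1,·): V(1,0)=0.0000, V(1,1)=3.7500
(0,0): S=33.0000. Δ = (V_up−V_dn)/(S_up−S_dn) = (3.7500−0.0000)/(35.6400−26.0700) = 0.3918. V = [p*·3.7500 + (1−p*)·0.0000]/1.06 = 3.2938. B = V − Δ·S = -9.6373.
Check: Δ(0,0)·S0 + B(0,0) = 3.2938 = V0.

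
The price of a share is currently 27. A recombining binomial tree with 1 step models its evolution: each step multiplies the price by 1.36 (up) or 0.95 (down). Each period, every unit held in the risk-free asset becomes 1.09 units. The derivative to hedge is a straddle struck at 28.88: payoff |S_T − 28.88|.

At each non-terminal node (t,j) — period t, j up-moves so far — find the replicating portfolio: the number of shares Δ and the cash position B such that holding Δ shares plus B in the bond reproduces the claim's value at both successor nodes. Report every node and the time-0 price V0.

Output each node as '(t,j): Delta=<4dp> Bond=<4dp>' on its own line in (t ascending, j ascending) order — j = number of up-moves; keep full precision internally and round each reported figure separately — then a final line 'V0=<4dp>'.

(0,0): Delta=0.4164 Bond=-6.8364
V0=4.4075

The replicating-portfolio and risk-neutral prices coincide; use p* = (1.09−0.95)/(1.36−0.95) = 0.3415 for the latter.
At expiry t=1: V(1,0)=3.2300, V(1,1)=7.8400
Node (0,0) S=27.0000: V=(p*·7.8400+(1−p*)·3.2300)/1.09=4.4075; Δ=(7.8400−3.2300)/(36.7200−25.6500)=0.4164; B=V−Δ·S=-6.8364
Self-financing check: at every node Δ·S+B equals the discounted successor values.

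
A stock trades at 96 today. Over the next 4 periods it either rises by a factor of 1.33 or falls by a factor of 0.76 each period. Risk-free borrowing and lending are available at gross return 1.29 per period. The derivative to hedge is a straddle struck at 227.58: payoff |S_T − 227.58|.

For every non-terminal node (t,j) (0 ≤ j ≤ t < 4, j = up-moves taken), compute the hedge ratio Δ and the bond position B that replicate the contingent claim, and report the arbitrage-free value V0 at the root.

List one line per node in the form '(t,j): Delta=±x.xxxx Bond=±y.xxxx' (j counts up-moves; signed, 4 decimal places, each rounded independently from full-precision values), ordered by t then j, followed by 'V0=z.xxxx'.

(0,0): Delta=-0.0035 Bond=25.8216
(1,0): Delta=-1.0000 Bond=106.0144
(1,1): Delta=0.0395 Bond=27.8227
(2,0): Delta=-1.0000 Bond=136.7586
(2,1): Delta=-1.0000 Bond=136.7586
(2,2): Delta=0.0843 Bond=28.2786
(3,0): Delta=-1.0000 Bond=176.4186
(3,1): Delta=-1.0000 Bond=176.4186
(3,2): Delta=-1.0000 Bond=176.4186
(3,3): Delta=0.1311 Bond=25.9179
V0=25.4855

No-arbitrage ⇒ martingale measure with p* = (R−d)/(u−d) = 0.9298.
Terminal values V(4,·): V(4,0)=195.5523, V(4,1)=171.5315, V(4,2)=129.4952, V(4,3)=55.9316, V(4,4)=72.8047
  t=3,j=0: stock 42.1417 → up 56.0485 (V=171.5315), down 32.0277 (V=195.5523). Price 134.2769; hedge Δ=-1.0000, bond B=176.4186.
  t=3,j=1: stock 73.7480 → up 98.0848 (V=129.4952), down 56.0485 (V=171.5315). Price 102.6706; hedge Δ=-1.0000, bond B=176.4186.
  t=3,j=2: stock 129.0589 → up 171.6484 (V=55.9316), down 98.0848 (V=129.4952). Price 47.3597; hedge Δ=-1.0000, bond B=176.4186.
  t=3,j=3: stock 225.8532 → up 300.3847 (V=72.8047), down 171.6484 (V=55.9316). Price 55.5199; hedge Δ=0.1311, bond B=25.9179.
  t=2,j=0: stock 55.4496 → up 73.7480 (V=102.6706), down 42.1417 (V=134.2769). Price 81.3090; hedge Δ=-1.0000, bond B=136.7586.
  t=2,j=1: stock 97.0368 → up 129.0589 (V=47.3597), down 73.7480 (V=102.6706). Price 39.7218; hedge Δ=-1.0000, bond B=136.7586.
  t=2,j=2: stock 169.8144 → up 225.8532 (V=55.5199), down 129.0589 (V=47.3597). Price 42.5947; hedge Δ=0.0843, bond B=28.2786.
  t=1,j=0: stock 72.9600 → up 97.0368 (V=39.7218), down 55.4496 (V=81.3090). Price 33.0544; hedge Δ=-1.0000, bond B=106.0144.
  t=1,j=1: stock 127.6800 → up 169.8144 (V=42.5947), down 97.0368 (V=39.7218). Price 32.8629; hedge Δ=0.0395, bond B=27.8227.
  t=0,j=0: stock 96.0000 → up 127.6800 (V=32.8629), down 72.9600 (V=33.0544). Price 25.4855; hedge Δ=-0.0035, bond B=25.8216.
Check: Δ(0,0)·S0 + B(0,0) = 25.4855 = V0.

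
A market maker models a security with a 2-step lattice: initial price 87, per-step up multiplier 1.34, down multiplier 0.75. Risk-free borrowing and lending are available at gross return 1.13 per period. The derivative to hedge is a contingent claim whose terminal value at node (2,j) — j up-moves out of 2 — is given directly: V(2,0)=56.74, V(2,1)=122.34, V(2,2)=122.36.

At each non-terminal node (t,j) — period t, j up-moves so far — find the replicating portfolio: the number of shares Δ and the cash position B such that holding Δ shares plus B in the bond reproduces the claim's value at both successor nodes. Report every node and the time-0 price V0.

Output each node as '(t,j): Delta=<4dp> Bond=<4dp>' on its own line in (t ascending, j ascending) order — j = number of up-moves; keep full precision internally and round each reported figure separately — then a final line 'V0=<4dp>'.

No-arbitrage ⇒ martingale measure with p* = (R−d)/(u−d) = 0.6441.
Payoff layer (t=2): V(2,0)=56.7400, V(2,1)=122.3400, V(2,2)=122.3600
Node (1,0) S=65.2500: V=(p*·122.3400+(1−p*)·56.7400)/1.13=87.6025; Δ=(122.3400−56.7400)/(87.4350−48.9375)=1.7040; B=V−Δ·S=-23.5839
Node (1,1) S=116.5800: V=(p*·122.3600+(1−p*)·122.3400)/1.13=108.2769; Δ=(122.3600−122.3400)/(156.2172−87.4350)=0.0003; B=V−Δ·S=108.2430
Node (0,0) S=87.0000: V=(p*·108.2769+(1−p*)·87.6025)/1.13=89.3082; Δ=(108.2769−87.6025)/(116.5800−65.2500)=0.4028; B=V−Δ·S=54.2669
Self-financing check: at every node Δ·S+B equals the discounted successor values.

(0,0): Delta=0.4028 Bond=54.2669
(1,0): Delta=1.7040 Bond=-23.5839
(1,1): Delta=0.0003 Bond=108.2430
V0=89.3082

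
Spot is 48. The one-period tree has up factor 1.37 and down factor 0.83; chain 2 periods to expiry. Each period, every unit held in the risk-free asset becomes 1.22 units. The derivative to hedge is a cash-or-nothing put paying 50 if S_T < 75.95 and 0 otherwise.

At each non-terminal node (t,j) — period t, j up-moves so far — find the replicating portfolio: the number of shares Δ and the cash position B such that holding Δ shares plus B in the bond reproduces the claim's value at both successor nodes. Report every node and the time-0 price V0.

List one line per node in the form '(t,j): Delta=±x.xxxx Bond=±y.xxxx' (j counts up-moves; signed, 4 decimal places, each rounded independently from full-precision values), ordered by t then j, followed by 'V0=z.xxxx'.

(0,0): Delta=-1.1419 Bond=70.8842
(1,0): Delta=0.0000 Bond=40.9836
(1,1): Delta=-1.4080 Bond=103.9769
V0=16.0708

Under the risk-neutral measure, an up-move has probability p* = (R−d)/(u−d) = 0.7222 and values discount at R = 1.22.
Terminal payoffs: V(2,0)=50.0000, V(2,1)=50.0000, V(2,2)=0.0000
(1,0): S=39.8400. Δ = (V_up−V_dn)/(S_up−S_dn) = (50.0000−50.0000)/(54.5808−33.0672) = 0.0000. V = [p*·50.0000 + (1−p*)·50.0000]/1.22 = 40.9836. B = V − Δ·S = 40.9836.
(1,1): S=65.7600. Δ = (V_up−V_dn)/(S_up−S_dn) = (0.0000−50.0000)/(90.0912−54.5808) = -1.4080. V = [p*·0.0000 + (1−p*)·50.0000]/1.22 = 11.3843. B = V − Δ·S = 103.9769.
(0,0): S=48.0000. Δ = (V_up−V_dn)/(S_up−S_dn) = (11.3843−40.9836)/(65.7600−39.8400) = -1.1419. V = [p*·11.3843 + (1−p*)·40.9836]/1.22 = 16.0708. B = V − Δ·S = 70.8842.
Root portfolio cost Δ·48+B reproduces V0=16.0708.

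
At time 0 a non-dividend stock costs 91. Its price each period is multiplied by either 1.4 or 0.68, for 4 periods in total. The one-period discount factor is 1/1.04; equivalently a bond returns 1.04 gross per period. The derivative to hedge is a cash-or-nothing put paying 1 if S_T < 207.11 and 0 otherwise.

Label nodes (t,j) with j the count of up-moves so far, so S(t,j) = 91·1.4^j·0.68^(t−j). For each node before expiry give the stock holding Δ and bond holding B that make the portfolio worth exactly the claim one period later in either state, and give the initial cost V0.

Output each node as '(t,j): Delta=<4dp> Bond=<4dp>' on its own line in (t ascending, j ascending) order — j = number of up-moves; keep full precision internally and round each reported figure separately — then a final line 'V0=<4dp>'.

Since d<R<u, set p* = (R−d)/(u−d) = 0.5000; price each node as the discounted p*-expectation of its children.
Terminal payoffs: V(4,0)=1.0000, V(4,1)=1.0000, V(4,2)=1.0000, V(4,3)=1.0000, V(4,4)=0.0000
(3,0): S=28.6133. Δ = (V_up−V_dn)/(S_up−S_dn) = (1.0000−1.0000)/(40.0586−19.4571) = 0.0000. V = [p*·1.0000 + (1−p*)·1.0000]/1.04 = 0.9615. B = V − Δ·S = 0.9615.
(3,1): S=58.9098. Δ = (V_up−V_dn)/(S_up−S_dn) = (1.0000−1.0000)/(82.4737−40.0586) = 0.0000. V = [p*·1.0000 + (1−p*)·1.0000]/1.04 = 0.9615. B = V − Δ·S = 0.9615.
(3,2): S=121.2848. Δ = (V_up−V_dn)/(S_up−S_dn) = (1.0000−1.0000)/(169.7987−82.4737) = 0.0000. V = [p*·1.0000 + (1−p*)·1.0000]/1.04 = 0.9615. B = V − Δ·S = 0.9615.
(3,3): S=249.7040. Δ = (V_up−V_dn)/(S_up−S_dn) = (0.0000−1.0000)/(349.5856−169.7987) = -0.0056. V = [p*·0.0000 + (1−p*)·1.0000]/1.04 = 0.4808. B = V − Δ·S = 1.8697.
(2,0): S=42.0784. Δ = (V_up−V_dn)/(S_up−S_dn) = (0.9615−0.9615)/(58.9098−28.6133) = 0.0000. V = [p*·0.9615 + (1−p*)·0.9615]/1.04 = 0.9246. B = V − Δ·S = 0.9246.
(2,1): S=86.6320. Δ = (V_up−V_dn)/(S_up−S_dn) = (0.9615−0.9615)/(121.2848−58.9098) = 0.0000. V = [p*·0.9615 + (1−p*)·0.9615]/1.04 = 0.9246. B = V − Δ·S = 0.9246.
(2,2): S=178.3600. Δ = (V_up−V_dn)/(S_up−S_dn) = (0.4808−0.9615)/(249.7040−121.2848) = -0.0037. V = [p*·0.4808 + (1−p*)·0.9615]/1.04 = 0.6934. B = V − Δ·S = 1.3612.
(1,0): S=61.8800. Δ = (V_up−V_dn)/(S_up−S_dn) = (0.9246−0.9246)/(86.6320−42.0784) = 0.0000. V = [p*·0.9246 + (1−p*)·0.9246]/1.04 = 0.8890. B = V − Δ·S = 0.8890.
(1,1): S=127.4000. Δ = (V_up−V_dn)/(S_up−S_dn) = (0.6934−0.9246)/(178.3600−86.6320) = -0.0025. V = [p*·0.6934 + (1−p*)·0.9246]/1.04 = 0.7779. B = V − Δ·S = 1.0989.
(0,0): S=91.0000. Δ = (V_up−V_dn)/(S_up−S_dn) = (0.7779−0.8890)/(127.4000−61.8800) = -0.0017. V = [p*·0.7779 + (1−p*)·0.8890]/1.04 = 0.8014. B = V − Δ·S = 0.9557.
Root portfolio cost Δ·91+B reproduces V0=0.8014.

(0,0): Delta=-0.0017 Bond=0.9557
(1,0): Delta=0.0000 Bond=0.8890
(1,1): Delta=-0.0025 Bond=1.0989
(2,0): Delta=0.0000 Bond=0.9246
(2,1): Delta=0.0000 Bond=0.9246
(2,2): Delta=-0.0037 Bond=1.3612
(3,0): Delta=0.0000 Bond=0.9615
(3,1): Delta=0.0000 Bond=0.9615
(3,2): Delta=0.0000 Bond=0.9615
(3,3): Delta=-0.0056 Bond=1.8697
V0=0.8014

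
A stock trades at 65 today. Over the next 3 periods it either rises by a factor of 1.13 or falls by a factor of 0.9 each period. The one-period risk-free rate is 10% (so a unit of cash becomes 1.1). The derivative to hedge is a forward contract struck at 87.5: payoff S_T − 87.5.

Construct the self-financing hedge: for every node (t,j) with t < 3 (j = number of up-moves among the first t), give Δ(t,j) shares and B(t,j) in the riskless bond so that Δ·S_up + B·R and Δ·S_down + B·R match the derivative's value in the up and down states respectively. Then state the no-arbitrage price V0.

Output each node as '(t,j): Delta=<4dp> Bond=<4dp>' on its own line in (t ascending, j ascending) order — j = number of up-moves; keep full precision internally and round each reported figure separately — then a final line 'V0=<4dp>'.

No-arbitrage ⇒ martingale measure with p* = (R−d)/(u−d) = 0.8696.
Payoff layer (t=3): V(3,0)=-40.1150, V(3,1)=-28.0055, V(3,2)=-12.8014, V(3,3)=6.2883
(2,0): S=52.6500. Δ = (V_up−V_dn)/(S_up−S_dn) = (-28.0055−-40.1150)/(59.4945−47.3850) = 1.0000. V = [p*·-28.0055 + (1−p*)·-40.1150]/1.1 = -26.8955. B = V − Δ·S = -79.5455.
(2,1): S=66.1050. Δ = (V_up−V_dn)/(S_up−S_dn) = (-12.8014−-28.0055)/(74.6986−59.4945) = 1.0000. V = [p*·-12.8014 + (1−p*)·-28.0055]/1.1 = -13.4405. B = V − Δ·S = -79.5455.
(2,2): S=82.9985. Δ = (V_up−V_dn)/(S_up−S_dn) = (6.2883−-12.8014)/(93.7883−74.6986) = 1.0000. V = [p*·6.2883 + (1−p*)·-12.8014]/1.1 = 3.4530. B = V − Δ·S = -79.5455.
(1,0): S=58.5000. Δ = (V_up−V_dn)/(S_up−S_dn) = (-13.4405−-26.8955)/(66.1050−52.6500) = 1.0000. V = [p*·-13.4405 + (1−p*)·-26.8955]/1.1 = -13.8140. B = V − Δ·S = -72.3140.
(1,1): S=73.4500. Δ = (V_up−V_dn)/(S_up−S_dn) = (3.4530−-13.4405)/(82.9985−66.1050) = 1.0000. V = [p*·3.4530 + (1−p*)·-13.4405]/1.1 = 1.1360. B = V − Δ·S = -72.3140.
(0,0): S=65.0000. Δ = (V_up−V_dn)/(S_up−S_dn) = (1.1360−-13.8140)/(73.4500−58.5000) = 1.0000. V = [p*·1.1360 + (1−p*)·-13.8140]/1.1 = -0.7400. B = V − Δ·S = -65.7400.
Self-financing check: at every node Δ·S+B equals the discounted successor values.

(0,0): Delta=1.0000 Bond=-65.7400
(1,0): Delta=1.0000 Bond=-72.3140
(1,1): Delta=1.0000 Bond=-72.3140
(2,0): Delta=1.0000 Bond=-79.5455
(2,1): Delta=1.0000 Bond=-79.5455
(2,2): Delta=1.0000 Bond=-79.5455
V0=-0.7400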